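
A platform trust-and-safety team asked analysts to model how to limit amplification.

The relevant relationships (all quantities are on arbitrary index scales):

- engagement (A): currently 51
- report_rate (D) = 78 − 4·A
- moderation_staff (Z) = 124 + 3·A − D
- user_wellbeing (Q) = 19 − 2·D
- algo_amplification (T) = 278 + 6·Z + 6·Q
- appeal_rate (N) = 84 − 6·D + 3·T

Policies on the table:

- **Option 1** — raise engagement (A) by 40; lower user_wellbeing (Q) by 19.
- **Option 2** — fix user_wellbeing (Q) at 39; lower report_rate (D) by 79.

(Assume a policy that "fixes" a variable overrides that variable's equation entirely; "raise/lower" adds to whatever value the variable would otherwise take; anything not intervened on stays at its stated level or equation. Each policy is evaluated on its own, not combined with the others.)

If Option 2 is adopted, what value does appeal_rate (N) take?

11526

Option 2 (Q := 39, D − 79):
  A = 51
  D = 78 − 4·51 (−79 from intervention) = -205
  Z = 124 + 3·51 − (-205) = 482
  Q = 39
  T = 278 + 6·482 + 6·39 = 3404
  N = 84 − 6·(-205) + 3·3404 = 11526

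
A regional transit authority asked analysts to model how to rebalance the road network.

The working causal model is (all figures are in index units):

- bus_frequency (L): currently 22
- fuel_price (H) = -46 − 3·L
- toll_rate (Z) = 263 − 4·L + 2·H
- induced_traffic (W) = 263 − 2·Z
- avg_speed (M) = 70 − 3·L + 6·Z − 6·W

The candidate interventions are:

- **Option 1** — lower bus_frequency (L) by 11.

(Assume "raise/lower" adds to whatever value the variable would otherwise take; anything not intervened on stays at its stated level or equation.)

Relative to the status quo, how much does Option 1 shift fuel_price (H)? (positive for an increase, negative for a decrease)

Baseline:
  L = 22
  H = -46 − 3·22 = -112
Option 1 (L − 11):
  L = 22 − 11 = 11
  H = -46 − 3·11 = -79
Change in H: -79 − (-112) = 33

33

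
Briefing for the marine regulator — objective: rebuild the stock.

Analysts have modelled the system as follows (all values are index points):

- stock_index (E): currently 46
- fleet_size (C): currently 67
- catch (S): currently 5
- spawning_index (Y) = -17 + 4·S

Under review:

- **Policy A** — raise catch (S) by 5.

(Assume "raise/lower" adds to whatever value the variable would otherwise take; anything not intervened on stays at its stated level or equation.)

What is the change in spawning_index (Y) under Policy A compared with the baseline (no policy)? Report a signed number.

20

Baseline:
  S = 5
  Y = -17 + 4·5 = 3
Policy A (S + 5):
  S = 5 + 5 = 10
  Y = -17 + 4·10 = 23
Change in Y: 23 − 3 = 20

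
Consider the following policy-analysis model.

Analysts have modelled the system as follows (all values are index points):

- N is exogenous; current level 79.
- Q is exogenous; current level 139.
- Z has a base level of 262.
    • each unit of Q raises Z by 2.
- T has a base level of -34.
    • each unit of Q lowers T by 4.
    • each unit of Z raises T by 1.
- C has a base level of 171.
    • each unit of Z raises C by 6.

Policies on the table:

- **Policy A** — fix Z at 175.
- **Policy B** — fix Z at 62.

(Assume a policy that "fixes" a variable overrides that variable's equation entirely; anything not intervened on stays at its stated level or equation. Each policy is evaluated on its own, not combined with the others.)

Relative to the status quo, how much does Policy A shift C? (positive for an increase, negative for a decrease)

Baseline:
  Q = 139
  Z = 262 + 2·139 = 540
  C = 171 + 6·540 = 3411
Policy A (Z := 175):
  Q = 139
  Z = 175
  C = 171 + 6·175 = 1221
Change in C: 1221 − 3411 = -2190

-2190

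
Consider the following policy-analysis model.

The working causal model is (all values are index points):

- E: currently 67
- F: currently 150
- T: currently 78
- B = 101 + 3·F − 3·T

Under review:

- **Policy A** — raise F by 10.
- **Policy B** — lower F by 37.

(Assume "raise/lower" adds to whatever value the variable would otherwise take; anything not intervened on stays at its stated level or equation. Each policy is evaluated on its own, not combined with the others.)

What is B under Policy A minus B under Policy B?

Policy A (F + 10):
  F = 150 + 10 = 160
  T = 78
  B = 101 + 3·160 − 3·78 = 347
Policy B (F − 37):
  F = 150 − 37 = 113
  T = 78
  B = 101 + 3·113 − 3·78 = 206
B: 347 − 206 = 141

141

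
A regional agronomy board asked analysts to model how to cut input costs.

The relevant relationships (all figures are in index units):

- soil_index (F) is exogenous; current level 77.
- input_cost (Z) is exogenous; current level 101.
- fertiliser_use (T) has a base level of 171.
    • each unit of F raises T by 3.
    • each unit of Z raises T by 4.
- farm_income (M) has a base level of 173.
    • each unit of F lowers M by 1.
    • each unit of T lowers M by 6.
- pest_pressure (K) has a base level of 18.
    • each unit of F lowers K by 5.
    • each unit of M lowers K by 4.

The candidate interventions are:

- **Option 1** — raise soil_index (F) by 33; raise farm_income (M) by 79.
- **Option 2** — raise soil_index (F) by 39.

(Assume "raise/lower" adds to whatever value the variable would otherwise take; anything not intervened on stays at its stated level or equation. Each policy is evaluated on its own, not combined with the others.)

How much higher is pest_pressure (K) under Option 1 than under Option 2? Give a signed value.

Option 1 (F + 33, M + 79):
  F = 77 + 33 = 110
  Z = 101
  T = 171 + 3·110 + 4·101 = 905
  M = 173 − 110 − 6·905 (+79 from intervention) = -5288
  K = 18 − 5·110 − 4·(-5288) = 20620
Option 2 (F + 39):
  F = 77 + 39 = 116
  Z = 101
  T = 171 + 3·116 + 4·101 = 923
  M = 173 − 116 − 6·923 = -5481
  K = 18 − 5·116 − 4·(-5481) = 21362
K: 20620 − 21362 = -742

-742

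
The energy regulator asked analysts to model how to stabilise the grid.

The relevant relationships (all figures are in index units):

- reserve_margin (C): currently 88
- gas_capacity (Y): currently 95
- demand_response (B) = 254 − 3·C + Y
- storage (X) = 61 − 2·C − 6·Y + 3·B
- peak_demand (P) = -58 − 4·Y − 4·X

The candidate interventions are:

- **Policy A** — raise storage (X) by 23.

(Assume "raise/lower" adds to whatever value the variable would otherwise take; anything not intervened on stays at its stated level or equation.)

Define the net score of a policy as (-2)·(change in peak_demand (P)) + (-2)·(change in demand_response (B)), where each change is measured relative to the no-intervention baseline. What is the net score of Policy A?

Baseline:
  C = 88
  Y = 95
  B = 254 − 3·88 + 95 = 85
  X = 61 − 2·88 − 6·95 + 3·85 = -430
  P = -58 − 4·95 − 4·(-430) = 1282
Policy A (X + 23):
  C = 88
  Y = 95
  B = 254 − 3·88 + 95 = 85
  X = 61 − 2·88 − 6·95 + 3·85 (+23 from intervention) = -407
  P = -58 − 4·95 − 4·(-407) = 1190
ΔP = 1190 − 1282 = -92; ΔB = 85 − 85 = 0
Score = (-2)·(-92) + (-2)·0 = 184

184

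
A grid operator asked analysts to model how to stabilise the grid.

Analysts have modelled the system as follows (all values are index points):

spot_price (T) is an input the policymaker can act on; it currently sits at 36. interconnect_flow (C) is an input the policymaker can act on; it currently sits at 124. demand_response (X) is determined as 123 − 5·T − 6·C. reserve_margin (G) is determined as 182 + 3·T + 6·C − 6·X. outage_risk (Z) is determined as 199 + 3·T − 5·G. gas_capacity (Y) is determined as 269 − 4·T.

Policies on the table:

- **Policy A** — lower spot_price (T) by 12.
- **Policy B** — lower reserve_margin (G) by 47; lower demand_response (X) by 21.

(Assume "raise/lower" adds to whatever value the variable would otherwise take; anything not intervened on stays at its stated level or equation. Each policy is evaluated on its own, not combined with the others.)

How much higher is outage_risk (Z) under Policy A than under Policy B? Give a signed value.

Policy A (T − 12):
  T = 36 − 12 = 24
  C = 124
  X = 123 − 5·24 − 6·124 = -741
  G = 182 + 3·24 + 6·124 − 6·(-741) = 5444
  Z = 199 + 3·24 − 5·5444 = -26949
Policy B (G − 47, X − 21):
  T = 36
  C = 124
  X = 123 − 5·36 − 6·124 (−21 from intervention) = -822
  G = 182 + 3·36 + 6·124 − 6·(-822) (−47 from intervention) = 5919
  Z = 199 + 3·36 − 5·5919 = -29288
Z: -26949 − (-29288) = 2339

2339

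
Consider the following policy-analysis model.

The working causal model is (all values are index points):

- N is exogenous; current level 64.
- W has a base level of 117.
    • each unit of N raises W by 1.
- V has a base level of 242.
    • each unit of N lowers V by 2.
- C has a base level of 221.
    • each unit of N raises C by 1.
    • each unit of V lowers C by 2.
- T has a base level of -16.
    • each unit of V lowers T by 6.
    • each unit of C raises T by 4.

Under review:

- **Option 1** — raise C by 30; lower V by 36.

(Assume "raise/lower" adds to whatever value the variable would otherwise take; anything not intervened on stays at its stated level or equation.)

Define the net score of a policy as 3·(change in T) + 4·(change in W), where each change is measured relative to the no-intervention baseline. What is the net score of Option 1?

1872

Baseline:
  N = 64
  W = 117 + 64 = 181
  V = 242 − 2·64 = 114
  C = 221 + 64 − 2·114 = 57
  T = -16 − 6·114 + 4·57 = -472
Option 1 (C + 30, V − 36):
  N = 64
  W = 117 + 64 = 181
  V = 242 − 2·64 (−36 from intervention) = 78
  C = 221 + 64 − 2·78 (+30 from intervention) = 159
  T = -16 − 6·78 + 4·159 = 152
ΔT = 152 − (-472) = 624; ΔW = 181 − 181 = 0
Score = 3·624 + 4·0 = 1872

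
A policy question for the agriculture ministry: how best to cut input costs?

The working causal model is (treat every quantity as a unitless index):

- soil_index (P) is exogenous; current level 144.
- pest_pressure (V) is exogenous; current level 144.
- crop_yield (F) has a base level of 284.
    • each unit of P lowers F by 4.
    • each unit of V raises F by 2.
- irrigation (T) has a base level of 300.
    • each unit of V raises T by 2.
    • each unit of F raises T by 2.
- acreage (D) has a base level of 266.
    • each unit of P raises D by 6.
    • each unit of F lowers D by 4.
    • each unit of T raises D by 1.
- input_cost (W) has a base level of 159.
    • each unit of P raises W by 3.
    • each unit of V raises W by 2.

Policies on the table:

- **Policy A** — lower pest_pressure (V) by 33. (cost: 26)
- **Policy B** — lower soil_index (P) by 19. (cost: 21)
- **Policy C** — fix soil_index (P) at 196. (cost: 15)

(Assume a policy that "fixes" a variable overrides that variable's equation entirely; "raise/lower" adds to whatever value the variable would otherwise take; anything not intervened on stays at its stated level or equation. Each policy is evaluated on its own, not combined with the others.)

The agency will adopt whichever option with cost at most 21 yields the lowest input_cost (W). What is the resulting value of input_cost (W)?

822

Policy B (P − 19):
  P = 144 − 19 = 125
  V = 144
  W = 159 + 3·125 + 2·144 = 822
Policy C (P := 196):
  P = 196
  V = 144
  W = 159 + 3·196 + 2·144 = 1035
Comparing — Policy B: W=822, Policy C: W=1035. Lowest is 822 (Policy B).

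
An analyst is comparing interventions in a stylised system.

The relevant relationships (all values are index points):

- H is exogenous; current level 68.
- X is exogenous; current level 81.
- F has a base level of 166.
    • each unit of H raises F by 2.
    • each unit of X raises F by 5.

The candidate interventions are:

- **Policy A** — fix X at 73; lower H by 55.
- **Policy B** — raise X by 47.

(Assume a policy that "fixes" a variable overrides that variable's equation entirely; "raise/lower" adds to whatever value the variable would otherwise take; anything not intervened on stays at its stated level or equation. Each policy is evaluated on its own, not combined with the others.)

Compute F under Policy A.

557

Policy A (X := 73, H − 55):
  H = 68 − 55 = 13
  X = 73
  F = 166 + 2·13 + 5·73 = 557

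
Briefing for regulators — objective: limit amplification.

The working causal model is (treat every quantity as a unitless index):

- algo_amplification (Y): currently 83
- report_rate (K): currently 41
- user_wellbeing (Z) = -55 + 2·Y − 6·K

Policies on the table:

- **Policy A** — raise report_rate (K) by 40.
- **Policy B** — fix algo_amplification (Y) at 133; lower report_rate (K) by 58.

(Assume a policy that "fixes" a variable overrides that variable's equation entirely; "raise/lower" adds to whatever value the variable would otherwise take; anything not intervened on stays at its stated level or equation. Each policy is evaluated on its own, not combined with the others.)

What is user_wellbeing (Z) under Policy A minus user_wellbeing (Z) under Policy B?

-688

Policy A (K + 40):
  Y = 83
  K = 41 + 40 = 81
  Z = -55 + 2·83 − 6·81 = -375
Policy B (Y := 133, K − 58):
  Y = 133
  K = 41 − 58 = -17
  Z = -55 + 2·133 − 6·(-17) = 313
Z: -375 − 313 = -688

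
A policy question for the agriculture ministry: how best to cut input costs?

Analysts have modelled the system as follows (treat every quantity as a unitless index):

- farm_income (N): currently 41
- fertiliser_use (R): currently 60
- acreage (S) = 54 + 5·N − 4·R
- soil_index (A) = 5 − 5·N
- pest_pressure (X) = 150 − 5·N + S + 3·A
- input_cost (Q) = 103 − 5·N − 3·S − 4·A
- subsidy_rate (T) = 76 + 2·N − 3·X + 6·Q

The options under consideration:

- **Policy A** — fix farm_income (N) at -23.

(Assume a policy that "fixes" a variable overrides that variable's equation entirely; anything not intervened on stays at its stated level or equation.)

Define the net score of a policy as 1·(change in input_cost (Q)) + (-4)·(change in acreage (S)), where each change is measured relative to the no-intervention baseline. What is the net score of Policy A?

Baseline:
  N = 41
  R = 60
  S = 54 + 5·41 − 4·60 = 19
  A = 5 − 5·41 = -200
  Q = 103 − 5·41 − 3·19 − 4·(-200) = 641
Policy A (N := -23):
  N = -23
  R = 60
  S = 54 + 5·(-23) − 4·60 = -301
  A = 5 − 5·(-23) = 120
  Q = 103 − 5·(-23) − 3·(-301) − 4·120 = 641
ΔQ = 641 − 641 = 0; ΔS = -301 − 19 = -320
Score = 1·0 + (-4)·(-320) = 1280

1280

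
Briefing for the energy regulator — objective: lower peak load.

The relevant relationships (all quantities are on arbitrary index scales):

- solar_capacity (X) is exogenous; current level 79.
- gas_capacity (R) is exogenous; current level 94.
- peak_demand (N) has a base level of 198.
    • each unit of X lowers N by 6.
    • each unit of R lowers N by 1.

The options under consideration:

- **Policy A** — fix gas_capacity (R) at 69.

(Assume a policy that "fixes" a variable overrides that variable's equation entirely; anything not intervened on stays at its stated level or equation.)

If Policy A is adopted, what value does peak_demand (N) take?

-345

Policy A (R := 69):
  X = 79
  R = 69
  N = 198 − 6·79 − 69 = -345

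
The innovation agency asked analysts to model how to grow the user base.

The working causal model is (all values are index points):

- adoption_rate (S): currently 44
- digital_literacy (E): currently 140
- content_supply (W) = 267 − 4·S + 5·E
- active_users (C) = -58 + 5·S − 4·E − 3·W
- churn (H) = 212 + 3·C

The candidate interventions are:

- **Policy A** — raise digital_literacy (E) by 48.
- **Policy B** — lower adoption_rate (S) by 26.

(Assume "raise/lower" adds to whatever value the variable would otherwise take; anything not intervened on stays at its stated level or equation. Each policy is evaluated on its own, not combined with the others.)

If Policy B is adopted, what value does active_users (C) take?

-3213

Policy B (S − 26):
  S = 44 − 26 = 18
  E = 140
  W = 267 − 4·18 + 5·140 = 895
  C = -58 + 5·18 − 4·140 − 3·895 = -3213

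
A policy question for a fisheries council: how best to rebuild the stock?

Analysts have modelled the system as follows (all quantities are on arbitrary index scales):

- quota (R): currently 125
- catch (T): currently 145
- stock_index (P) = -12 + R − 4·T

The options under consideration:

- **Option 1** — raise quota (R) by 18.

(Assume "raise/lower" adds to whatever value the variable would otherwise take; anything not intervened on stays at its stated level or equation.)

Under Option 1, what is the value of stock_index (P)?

Option 1 (R + 18):
  R = 125 + 18 = 143
  T = 145
  P = -12 + 143 − 4·145 = -449

-449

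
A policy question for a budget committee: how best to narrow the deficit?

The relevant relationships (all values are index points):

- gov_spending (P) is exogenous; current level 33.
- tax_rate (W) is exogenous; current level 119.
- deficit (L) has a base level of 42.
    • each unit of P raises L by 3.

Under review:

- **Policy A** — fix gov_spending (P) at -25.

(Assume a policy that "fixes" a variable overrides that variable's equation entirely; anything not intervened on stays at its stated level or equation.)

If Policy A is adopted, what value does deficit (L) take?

Policy A (P := -25):
  P = -25
  L = 42 + 3·(-25) = -33

-33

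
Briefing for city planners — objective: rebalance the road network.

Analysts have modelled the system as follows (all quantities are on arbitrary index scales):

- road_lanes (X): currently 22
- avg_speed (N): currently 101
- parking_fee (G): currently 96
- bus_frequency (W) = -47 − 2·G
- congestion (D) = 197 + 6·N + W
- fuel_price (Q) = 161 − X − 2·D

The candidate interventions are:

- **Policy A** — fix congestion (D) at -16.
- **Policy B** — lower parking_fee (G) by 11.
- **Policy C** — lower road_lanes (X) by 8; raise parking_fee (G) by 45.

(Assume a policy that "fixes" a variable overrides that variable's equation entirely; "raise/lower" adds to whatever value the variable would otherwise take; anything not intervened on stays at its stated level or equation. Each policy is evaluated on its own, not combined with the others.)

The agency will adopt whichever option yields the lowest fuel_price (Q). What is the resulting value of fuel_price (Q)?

-1033

Policy A (D := -16):
  X = 22
  N = 101
  G = 96
  W = -47 − 2·96 = -239
  D = -16
  Q = 161 − 22 − 2·(-16) = 171
Policy B (G − 11):
  X = 22
  N = 101
  G = 96 − 11 = 85
  W = -47 − 2·85 = -217
  D = 197 + 6·101 + (-217) = 586
  Q = 161 − 22 − 2·586 = -1033
Policy C (X − 8, G + 45):
  X = 22 − 8 = 14
  N = 101
  G = 96 + 45 = 141
  W = -47 − 2·141 = -329
  D = 197 + 6·101 + (-329) = 474
  Q = 161 − 14 − 2·474 = -801
Comparing — Policy A: Q=171, Policy B: Q=-1033, Policy C: Q=-801. Lowest is -1033 (Policy B).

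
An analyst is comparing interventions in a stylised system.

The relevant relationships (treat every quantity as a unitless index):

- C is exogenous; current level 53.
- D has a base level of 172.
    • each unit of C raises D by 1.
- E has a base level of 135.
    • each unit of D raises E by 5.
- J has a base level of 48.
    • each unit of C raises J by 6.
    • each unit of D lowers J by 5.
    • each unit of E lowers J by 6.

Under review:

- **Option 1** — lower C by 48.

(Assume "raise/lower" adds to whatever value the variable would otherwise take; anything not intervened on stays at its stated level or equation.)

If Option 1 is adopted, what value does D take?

177

Option 1 (C − 48):
  C = 53 − 48 = 5
  D = 172 + 5 = 177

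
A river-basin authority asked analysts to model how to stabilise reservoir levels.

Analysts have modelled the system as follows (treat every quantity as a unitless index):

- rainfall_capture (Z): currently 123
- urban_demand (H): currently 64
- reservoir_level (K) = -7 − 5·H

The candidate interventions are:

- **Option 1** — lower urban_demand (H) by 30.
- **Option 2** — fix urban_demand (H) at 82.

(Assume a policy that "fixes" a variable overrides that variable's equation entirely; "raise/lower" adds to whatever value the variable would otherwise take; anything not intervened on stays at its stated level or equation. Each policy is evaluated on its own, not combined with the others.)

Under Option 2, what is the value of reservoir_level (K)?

Option 2 (H := 82):
  H = 82
  K = -7 − 5·82 = -417

-417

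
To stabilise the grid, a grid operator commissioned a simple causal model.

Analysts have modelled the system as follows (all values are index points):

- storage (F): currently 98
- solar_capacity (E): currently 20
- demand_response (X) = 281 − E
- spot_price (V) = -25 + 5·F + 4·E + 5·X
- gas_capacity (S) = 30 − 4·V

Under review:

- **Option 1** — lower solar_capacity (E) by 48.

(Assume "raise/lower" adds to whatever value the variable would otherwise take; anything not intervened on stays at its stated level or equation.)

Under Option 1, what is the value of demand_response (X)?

Option 1 (E − 48):
  E = 20 − 48 = -28
  X = 281 − (-28) = 309

309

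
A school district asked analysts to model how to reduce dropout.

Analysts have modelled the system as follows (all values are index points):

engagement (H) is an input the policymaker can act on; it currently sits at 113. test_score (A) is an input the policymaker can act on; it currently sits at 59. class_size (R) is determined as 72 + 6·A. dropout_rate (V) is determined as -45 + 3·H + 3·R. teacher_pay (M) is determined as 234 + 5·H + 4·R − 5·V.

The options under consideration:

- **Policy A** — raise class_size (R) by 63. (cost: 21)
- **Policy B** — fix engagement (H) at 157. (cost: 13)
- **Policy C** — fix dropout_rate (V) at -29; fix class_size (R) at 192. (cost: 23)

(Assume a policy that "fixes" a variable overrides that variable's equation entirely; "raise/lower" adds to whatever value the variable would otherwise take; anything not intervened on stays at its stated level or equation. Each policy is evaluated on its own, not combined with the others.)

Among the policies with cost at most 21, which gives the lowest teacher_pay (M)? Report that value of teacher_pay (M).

Policy A (R + 63):
  H = 113
  A = 59
  R = 72 + 6·59 (+63 from intervention) = 489
  V = -45 + 3·113 + 3·489 = 1761
  M = 234 + 5·113 + 4·489 − 5·1761 = -6050
Policy B (H := 157):
  H = 157
  A = 59
  R = 72 + 6·59 = 426
  V = -45 + 3·157 + 3·426 = 1704
  M = 234 + 5·157 + 4·426 − 5·1704 = -5797
Comparing — Policy A: M=-6050, Policy B: M=-5797. Lowest is -6050 (Policy A).

-6050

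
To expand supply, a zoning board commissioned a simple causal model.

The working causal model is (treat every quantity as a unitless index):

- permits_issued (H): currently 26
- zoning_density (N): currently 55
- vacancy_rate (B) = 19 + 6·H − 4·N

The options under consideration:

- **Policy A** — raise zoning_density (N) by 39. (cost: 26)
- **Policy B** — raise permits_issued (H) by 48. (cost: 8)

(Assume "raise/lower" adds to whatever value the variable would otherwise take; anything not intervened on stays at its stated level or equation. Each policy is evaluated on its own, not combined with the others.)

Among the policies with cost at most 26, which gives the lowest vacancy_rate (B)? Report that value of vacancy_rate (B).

Policy A (N + 39):
  H = 26
  N = 55 + 39 = 94
  B = 19 + 6·26 − 4·94 = -201
Policy B (H + 48):
  H = 26 + 48 = 74
  N = 55
  B = 19 + 6·74 − 4·55 = 243
Comparing — Policy A: B=-201, Policy B: B=243. Lowest is -201 (Policy A).

-201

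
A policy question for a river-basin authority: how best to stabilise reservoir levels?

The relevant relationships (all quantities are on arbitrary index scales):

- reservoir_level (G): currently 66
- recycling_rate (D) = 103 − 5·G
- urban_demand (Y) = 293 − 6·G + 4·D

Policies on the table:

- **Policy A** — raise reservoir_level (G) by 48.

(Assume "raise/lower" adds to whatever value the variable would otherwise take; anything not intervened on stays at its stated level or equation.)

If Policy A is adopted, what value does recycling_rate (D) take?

Policy A (G + 48):
  G = 66 + 48 = 114
  D = 103 − 5·114 = -467

-467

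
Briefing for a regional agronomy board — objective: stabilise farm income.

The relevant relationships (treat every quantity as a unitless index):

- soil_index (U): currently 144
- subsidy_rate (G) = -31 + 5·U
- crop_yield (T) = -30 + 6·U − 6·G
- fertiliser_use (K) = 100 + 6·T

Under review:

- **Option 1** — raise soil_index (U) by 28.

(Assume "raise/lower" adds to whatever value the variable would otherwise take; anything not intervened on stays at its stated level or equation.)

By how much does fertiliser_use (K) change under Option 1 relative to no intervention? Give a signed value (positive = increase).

-4032

Baseline:
  U = 144
  G = -31 + 5·144 = 689
  T = -30 + 6·144 − 6·689 = -3300
  K = 100 + 6·(-3300) = -19700
Option 1 (U + 28):
  U = 144 + 28 = 172
  G = -31 + 5·172 = 829
  T = -30 + 6·172 − 6·829 = -3972
  K = 100 + 6·(-3972) = -23732
Change in K: -23732 − (-19700) = -4032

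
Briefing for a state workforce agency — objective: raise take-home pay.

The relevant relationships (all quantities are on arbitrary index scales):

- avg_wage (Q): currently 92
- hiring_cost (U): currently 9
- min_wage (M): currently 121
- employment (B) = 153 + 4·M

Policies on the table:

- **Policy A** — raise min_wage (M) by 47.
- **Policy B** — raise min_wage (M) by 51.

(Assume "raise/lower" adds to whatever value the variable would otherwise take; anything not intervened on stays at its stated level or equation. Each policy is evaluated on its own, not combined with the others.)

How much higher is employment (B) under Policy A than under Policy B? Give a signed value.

Policy A (M + 47):
  M = 121 + 47 = 168
  B = 153 + 4·168 = 825
Policy B (M + 51):
  M = 121 + 51 = 172
  B = 153 + 4·172 = 841
B: 825 − 841 = -16

-16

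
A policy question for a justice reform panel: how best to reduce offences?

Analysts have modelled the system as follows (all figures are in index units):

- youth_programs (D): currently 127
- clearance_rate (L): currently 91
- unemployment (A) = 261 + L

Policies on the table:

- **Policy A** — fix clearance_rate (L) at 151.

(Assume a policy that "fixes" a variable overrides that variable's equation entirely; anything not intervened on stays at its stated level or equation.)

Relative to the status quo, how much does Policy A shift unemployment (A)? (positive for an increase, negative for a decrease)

Baseline:
  L = 91
  A = 261 + 91 = 352
Policy A (L := 151):
  L = 151
  A = 261 + 151 = 412
Change in A: 412 − 352 = 60

60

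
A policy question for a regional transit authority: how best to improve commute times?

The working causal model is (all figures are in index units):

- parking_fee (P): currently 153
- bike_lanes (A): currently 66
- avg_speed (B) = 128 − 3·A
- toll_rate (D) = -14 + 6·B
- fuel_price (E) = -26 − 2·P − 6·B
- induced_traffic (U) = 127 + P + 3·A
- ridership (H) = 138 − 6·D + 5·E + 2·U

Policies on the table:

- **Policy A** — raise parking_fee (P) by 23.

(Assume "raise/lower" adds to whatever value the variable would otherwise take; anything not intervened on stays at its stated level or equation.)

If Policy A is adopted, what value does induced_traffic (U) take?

Policy A (P + 23):
  P = 153 + 23 = 176
  A = 66
  U = 127 + 176 + 3·66 = 501

501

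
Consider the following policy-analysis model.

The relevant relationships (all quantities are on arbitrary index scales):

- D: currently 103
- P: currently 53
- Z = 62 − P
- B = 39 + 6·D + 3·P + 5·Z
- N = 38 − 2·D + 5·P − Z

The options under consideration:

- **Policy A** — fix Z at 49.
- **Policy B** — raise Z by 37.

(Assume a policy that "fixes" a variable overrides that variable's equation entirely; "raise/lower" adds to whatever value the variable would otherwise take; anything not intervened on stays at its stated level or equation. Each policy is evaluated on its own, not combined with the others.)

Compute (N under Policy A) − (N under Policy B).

-3

Policy A (Z := 49):
  D = 103
  P = 53
  Z = 49
  N = 38 − 2·103 + 5·53 − 49 = 48
Policy B (Z + 37):
  D = 103
  P = 53
  Z = 62 − 53 (+37 from intervention) = 46
  N = 38 − 2·103 + 5·53 − 46 = 51
N: 48 − 51 = -3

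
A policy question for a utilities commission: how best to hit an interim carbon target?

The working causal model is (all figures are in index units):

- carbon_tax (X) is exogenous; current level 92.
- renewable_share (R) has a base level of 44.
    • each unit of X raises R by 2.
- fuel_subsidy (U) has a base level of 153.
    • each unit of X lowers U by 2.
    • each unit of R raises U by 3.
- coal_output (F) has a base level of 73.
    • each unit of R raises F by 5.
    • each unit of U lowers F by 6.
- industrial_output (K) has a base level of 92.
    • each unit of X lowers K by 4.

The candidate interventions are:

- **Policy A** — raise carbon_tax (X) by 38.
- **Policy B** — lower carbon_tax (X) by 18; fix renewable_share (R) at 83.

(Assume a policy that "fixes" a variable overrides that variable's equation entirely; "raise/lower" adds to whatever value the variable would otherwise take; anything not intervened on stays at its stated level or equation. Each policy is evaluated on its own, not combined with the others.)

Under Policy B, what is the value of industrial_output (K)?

-204

Policy B (X − 18, R := 83):
  X = 92 − 18 = 74
  K = 92 − 4·74 = -204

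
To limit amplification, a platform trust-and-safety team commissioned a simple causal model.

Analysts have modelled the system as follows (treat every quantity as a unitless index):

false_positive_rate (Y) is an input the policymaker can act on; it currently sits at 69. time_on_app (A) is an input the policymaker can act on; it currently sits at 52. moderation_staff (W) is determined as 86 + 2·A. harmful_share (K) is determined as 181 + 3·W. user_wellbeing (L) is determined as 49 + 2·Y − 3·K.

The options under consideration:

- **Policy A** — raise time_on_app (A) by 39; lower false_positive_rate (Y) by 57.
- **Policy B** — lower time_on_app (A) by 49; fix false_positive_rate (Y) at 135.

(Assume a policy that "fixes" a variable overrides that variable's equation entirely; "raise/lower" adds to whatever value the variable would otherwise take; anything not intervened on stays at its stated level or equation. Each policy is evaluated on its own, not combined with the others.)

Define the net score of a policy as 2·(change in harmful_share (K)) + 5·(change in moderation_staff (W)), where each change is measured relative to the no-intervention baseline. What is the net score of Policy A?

858

Baseline:
  A = 52
  W = 86 + 2·52 = 190
  K = 181 + 3·190 = 751
Policy A (A + 39, Y − 57):
  A = 52 + 39 = 91
  W = 86 + 2·91 = 268
  K = 181 + 3·268 = 985
ΔK = 985 − 751 = 234; ΔW = 268 − 190 = 78
Score = 2·234 + 5·78 = 858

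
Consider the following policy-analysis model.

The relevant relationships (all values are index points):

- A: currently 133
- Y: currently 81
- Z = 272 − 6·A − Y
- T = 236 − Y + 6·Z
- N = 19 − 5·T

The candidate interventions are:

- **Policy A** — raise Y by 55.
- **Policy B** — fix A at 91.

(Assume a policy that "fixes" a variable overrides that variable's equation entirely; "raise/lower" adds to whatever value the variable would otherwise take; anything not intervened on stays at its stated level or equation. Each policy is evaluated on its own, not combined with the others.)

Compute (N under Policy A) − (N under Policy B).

Policy A (Y + 55):
  A = 133
  Y = 81 + 55 = 136
  Z = 272 − 6·133 − 136 = -662
  T = 236 − 136 + 6·(-662) = -3872
  N = 19 − 5·(-3872) = 19379
Policy B (A := 91):
  A = 91
  Y = 81
  Z = 272 − 6·91 − 81 = -355
  T = 236 − 81 + 6·(-355) = -1975
  N = 19 − 5·(-1975) = 9894
N: 19379 − 9894 = 9485

9485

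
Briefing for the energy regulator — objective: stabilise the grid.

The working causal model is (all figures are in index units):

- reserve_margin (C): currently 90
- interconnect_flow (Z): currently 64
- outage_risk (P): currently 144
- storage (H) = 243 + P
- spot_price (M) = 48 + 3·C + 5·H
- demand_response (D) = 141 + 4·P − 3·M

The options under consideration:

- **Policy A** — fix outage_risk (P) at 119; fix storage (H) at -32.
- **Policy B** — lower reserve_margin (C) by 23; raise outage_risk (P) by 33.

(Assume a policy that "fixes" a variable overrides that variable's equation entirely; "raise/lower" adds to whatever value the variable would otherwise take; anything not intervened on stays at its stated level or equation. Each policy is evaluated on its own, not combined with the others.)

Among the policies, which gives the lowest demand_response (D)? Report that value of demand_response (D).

Policy A (P := 119, H := -32):
  C = 90
  P = 119
  H = -32
  M = 48 + 3·90 + 5·(-32) = 158
  D = 141 + 4·119 − 3·158 = 143
Policy B (C − 23, P + 33):
  C = 90 − 23 = 67
  P = 144 + 33 = 177
  H = 243 + 177 = 420
  M = 48 + 3·67 + 5·420 = 2349
  D = 141 + 4·177 − 3·2349 = -6198
Comparing — Policy A: D=143, Policy B: D=-6198. Lowest is -6198 (Policy B).

-6198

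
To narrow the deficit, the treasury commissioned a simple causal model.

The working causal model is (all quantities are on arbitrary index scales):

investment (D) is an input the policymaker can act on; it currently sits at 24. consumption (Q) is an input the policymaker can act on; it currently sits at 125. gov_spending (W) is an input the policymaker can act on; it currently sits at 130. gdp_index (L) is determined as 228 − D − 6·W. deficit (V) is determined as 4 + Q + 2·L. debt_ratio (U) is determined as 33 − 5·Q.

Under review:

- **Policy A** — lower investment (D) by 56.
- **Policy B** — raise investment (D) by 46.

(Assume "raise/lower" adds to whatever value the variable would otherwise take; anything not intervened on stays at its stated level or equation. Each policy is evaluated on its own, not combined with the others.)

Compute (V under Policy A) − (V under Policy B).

Policy A (D − 56):
  D = 24 − 56 = -32
  Q = 125
  W = 130
  L = 228 − (-32) − 6·130 = -520
  V = 4 + 125 + 2·(-520) = -911
Policy B (D + 46):
  D = 24 + 46 = 70
  Q = 125
  W = 130
  L = 228 − 70 − 6·130 = -622
  V = 4 + 125 + 2·(-622) = -1115
V: -911 − (-1115) = 204

204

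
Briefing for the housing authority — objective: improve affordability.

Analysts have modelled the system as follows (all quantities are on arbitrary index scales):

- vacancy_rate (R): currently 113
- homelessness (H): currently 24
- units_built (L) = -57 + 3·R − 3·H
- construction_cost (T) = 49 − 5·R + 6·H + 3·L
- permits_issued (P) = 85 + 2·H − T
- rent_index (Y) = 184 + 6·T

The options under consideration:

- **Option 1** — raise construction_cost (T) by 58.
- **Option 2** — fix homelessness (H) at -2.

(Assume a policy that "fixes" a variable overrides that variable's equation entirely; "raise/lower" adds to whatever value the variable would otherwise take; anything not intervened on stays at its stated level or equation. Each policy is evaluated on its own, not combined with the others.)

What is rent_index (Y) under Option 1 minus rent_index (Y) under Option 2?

-120

Option 1 (T + 58):
  R = 113
  H = 24
  L = -57 + 3·113 − 3·24 = 210
  T = 49 − 5·113 + 6·24 + 3·210 (+58 from intervention) = 316
  Y = 184 + 6·316 = 2080
Option 2 (H := -2):
  R = 113
  H = -2
  L = -57 + 3·113 − 3·(-2) = 288
  T = 49 − 5·113 + 6·(-2) + 3·288 = 336
  Y = 184 + 6·336 = 2200
Y: 2080 − 2200 = -120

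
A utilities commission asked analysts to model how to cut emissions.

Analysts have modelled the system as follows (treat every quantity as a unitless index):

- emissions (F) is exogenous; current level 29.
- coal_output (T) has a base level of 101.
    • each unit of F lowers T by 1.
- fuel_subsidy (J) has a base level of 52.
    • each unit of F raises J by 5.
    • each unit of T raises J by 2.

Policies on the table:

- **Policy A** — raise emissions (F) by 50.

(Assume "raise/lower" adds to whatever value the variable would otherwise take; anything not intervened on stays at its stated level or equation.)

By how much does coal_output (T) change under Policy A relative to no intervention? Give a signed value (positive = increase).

-50

Baseline:
  F = 29
  T = 101 − 29 = 72
Policy A (F + 50):
  F = 29 + 50 = 79
  T = 101 − 79 = 22
Change in T: 22 − 72 = -50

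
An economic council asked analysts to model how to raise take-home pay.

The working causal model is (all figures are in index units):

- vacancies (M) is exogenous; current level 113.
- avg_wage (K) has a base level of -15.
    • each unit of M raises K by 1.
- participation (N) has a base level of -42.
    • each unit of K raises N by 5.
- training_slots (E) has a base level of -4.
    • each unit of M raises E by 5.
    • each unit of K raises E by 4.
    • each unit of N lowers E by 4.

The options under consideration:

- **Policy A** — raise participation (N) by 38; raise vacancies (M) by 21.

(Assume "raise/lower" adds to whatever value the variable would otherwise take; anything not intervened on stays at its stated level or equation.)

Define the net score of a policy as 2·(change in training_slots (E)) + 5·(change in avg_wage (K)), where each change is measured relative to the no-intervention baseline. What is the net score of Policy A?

Baseline:
  M = 113
  K = -15 + 113 = 98
  N = -42 + 5·98 = 448
  E = -4 + 5·113 + 4·98 − 4·448 = -839
Policy A (N + 38, M + 21):
  M = 113 + 21 = 134
  K = -15 + 134 = 119
  N = -42 + 5·119 (+38 from intervention) = 591
  E = -4 + 5·134 + 4·119 − 4·591 = -1222
ΔE = -1222 − (-839) = -383; ΔK = 119 − 98 = 21
Score = 2·(-383) + 5·21 = -661

-661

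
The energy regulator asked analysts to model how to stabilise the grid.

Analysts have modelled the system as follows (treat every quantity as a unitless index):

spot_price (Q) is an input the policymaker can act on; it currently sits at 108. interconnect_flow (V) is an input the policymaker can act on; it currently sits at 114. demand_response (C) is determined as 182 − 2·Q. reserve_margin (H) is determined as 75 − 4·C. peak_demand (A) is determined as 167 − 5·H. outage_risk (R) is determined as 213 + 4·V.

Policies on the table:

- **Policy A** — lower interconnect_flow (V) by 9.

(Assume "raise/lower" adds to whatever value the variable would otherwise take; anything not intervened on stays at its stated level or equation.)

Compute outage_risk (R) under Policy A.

633

Policy A (V − 9):
  V = 114 − 9 = 105
  R = 213 + 4·105 = 633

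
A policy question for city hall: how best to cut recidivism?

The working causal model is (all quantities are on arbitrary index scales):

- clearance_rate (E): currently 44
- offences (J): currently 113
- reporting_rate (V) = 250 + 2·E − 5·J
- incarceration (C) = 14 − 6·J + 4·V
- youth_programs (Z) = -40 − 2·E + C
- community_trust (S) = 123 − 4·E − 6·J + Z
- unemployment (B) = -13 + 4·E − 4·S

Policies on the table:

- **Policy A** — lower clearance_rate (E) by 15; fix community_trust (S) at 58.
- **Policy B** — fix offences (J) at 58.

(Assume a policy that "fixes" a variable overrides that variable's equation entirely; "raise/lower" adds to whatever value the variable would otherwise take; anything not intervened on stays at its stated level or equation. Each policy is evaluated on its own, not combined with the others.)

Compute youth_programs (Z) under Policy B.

-270

Policy B (J := 58):
  E = 44
  J = 58
  V = 250 + 2·44 − 5·58 = 48
  C = 14 − 6·58 + 4·48 = -142
  Z = -40 − 2·44 + (-142) = -270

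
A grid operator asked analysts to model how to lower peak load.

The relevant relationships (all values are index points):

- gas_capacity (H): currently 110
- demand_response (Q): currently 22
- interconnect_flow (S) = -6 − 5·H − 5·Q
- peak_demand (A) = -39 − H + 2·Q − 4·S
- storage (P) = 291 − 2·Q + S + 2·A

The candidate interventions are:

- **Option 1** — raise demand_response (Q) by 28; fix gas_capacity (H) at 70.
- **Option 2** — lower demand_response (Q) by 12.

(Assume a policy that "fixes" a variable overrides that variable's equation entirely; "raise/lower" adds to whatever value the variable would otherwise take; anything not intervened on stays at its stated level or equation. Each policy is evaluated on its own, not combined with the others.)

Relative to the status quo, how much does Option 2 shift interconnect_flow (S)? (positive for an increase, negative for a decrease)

Baseline:
  H = 110
  Q = 22
  S = -6 − 5·110 − 5·22 = -666
Option 2 (Q − 12):
  H = 110
  Q = 22 − 12 = 10
  S = -6 − 5·110 − 5·10 = -606
Change in S: -606 − (-666) = 60

60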